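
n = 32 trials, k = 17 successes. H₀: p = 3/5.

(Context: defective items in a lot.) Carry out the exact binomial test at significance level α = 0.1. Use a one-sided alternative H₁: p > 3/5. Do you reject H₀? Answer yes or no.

Exact binomial: n=32, k=17, p₀=3/5=0.6000
P(X≥17) from Σ C(n,i)·p₀^i·(1−p₀)^(n−i)
p-value (one-sided, H₁ greater) = 0.83520
At α=0.1: p ≥ α → fail to reject H₀

reject H₀: no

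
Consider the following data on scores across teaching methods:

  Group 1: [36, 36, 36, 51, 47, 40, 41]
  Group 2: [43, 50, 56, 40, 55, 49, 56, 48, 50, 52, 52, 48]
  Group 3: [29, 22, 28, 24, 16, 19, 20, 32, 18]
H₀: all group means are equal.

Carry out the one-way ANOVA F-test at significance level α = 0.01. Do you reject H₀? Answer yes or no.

reject H₀: yes

Group means [41.00, 49.92, 23.11], grand mean 39.071
SSB = Σnᵢ(x̄ᵢ−x̄)² = 3730.052; SSW = ΣΣ(x−x̄ᵢ)² = 717.806
MSB = 3730.052/2 = 1865.0258; MSW = 717.806/25 = 28.7122
F = MSB/MSW = 64.9558
df = (2, 25)
p-value (upper-tail) = 0.00000
At α=0.01: p < α → reject H₀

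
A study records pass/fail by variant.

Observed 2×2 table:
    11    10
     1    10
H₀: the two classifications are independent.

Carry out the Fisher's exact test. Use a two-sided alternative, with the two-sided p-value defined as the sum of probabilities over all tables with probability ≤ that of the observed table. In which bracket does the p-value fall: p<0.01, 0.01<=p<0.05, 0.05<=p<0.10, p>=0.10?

Margins: r₁=21, r₂=11, c₁=12, c₂=20, n=32
p_obs = C(21,11)·C(11,1)/C(32,12); sum pmf over tables with pmf ≤ p_obs
p-value (two-sided) = 0.02319
→ bracket: 0.01<=p<0.05

p-value bracket: 0.01<=p<0.05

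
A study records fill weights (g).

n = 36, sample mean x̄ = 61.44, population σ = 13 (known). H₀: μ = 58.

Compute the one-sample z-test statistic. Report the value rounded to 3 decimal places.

test statistic = 1.588

SE = σ/√n = 13/√36 = 2.1667
z = (x̄−μ₀)/SE = (61.44−58)/2.1667 = 1.5877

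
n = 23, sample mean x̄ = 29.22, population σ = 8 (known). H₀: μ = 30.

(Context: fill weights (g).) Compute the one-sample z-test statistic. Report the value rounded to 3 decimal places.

test statistic = -0.468

SE = σ/√n = 8/√23 = 1.6681
z = (x̄−μ₀)/SE = (29.22−30)/1.6681 = -0.4676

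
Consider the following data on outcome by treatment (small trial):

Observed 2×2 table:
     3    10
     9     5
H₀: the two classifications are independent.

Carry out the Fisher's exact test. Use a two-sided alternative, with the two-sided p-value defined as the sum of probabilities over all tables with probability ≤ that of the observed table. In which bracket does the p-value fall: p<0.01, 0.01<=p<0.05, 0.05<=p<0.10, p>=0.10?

Margins: r₁=13, r₂=14, c₁=12, c₂=15, n=27
p_obs = C(13,3)·C(14,9)/C(27,12); sum pmf over tables with pmf ≤ p_obs
p-value (two-sided) = 0.05424
→ bracket: 0.05<=p<0.10

p-value bracket: 0.05<=p<0.10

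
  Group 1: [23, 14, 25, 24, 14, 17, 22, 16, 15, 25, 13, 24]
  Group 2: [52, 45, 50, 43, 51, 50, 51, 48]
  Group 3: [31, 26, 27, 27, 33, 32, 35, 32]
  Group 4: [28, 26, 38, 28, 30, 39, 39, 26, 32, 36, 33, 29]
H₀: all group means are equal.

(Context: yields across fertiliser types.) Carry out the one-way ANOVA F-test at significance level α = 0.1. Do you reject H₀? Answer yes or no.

reject H₀: yes

Group means [19.33, 48.75, 30.38, 32.00], grand mean 31.225
SSB = Σnᵢ(x̄ᵢ−x̄)² = 4166.933; SSW = ΣΣ(x−x̄ᵢ)² = 676.042
MSB = 4166.933/3 = 1388.9778; MSW = 676.042/36 = 18.7789
F = MSB/MSW = 73.9647
df = (3, 36)
p-value (upper-tail) = 0.00000
At α=0.1: p < α → reject H₀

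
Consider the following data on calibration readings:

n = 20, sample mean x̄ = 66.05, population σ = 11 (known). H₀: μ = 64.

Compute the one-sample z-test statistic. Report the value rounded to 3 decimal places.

test statistic = 0.833

SE = σ/√n = 11/√20 = 2.4597
z = (x̄−μ₀)/SE = (66.05−64)/2.4597 = 0.8334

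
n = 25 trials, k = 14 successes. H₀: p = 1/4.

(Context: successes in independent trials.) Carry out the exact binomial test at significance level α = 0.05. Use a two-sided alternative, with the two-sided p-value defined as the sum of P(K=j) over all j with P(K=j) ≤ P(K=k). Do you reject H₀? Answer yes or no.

reject H₀: yes

Exact binomial: n=25, k=14, p₀=1/4=0.2500
P(X=j) = C(n,j)·p₀^j·(1−p₀)^(n−j); p = Σ P(X=j) over j with P(X=j) ≤ P(X=14)
p-value (two-sided) = 0.00092
At α=0.05: p < α → reject H₀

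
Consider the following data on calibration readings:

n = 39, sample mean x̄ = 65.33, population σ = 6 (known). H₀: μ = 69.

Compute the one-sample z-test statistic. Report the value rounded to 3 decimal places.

SE = σ/√n = 6/√39 = 0.9608
z = (x̄−μ₀)/SE = (65.33−69)/0.9608 = -3.8199

test statistic = -3.820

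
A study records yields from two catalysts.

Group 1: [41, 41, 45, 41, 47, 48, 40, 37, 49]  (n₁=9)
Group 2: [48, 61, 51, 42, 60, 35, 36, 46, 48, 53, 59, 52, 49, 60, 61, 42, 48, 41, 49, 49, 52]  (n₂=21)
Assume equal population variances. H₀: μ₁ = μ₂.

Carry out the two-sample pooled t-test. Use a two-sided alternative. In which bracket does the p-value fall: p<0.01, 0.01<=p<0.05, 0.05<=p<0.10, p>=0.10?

p-value bracket: 0.01<=p<0.05

x̄₁=43.222, s₁=4.147, n₁=9
x̄₂=49.619, s₂=7.743, n₂=21
s_p² = [8·4.147² + 20·7.743²]/28 = 47.7324
SE = √(s_p²·(1/9+1/21)) = 2.7526
t = (43.222−49.619)/2.7526 = -2.3240
df = 28
p-value (two-sided) = 0.02761
→ bracket: 0.01<=p<0.05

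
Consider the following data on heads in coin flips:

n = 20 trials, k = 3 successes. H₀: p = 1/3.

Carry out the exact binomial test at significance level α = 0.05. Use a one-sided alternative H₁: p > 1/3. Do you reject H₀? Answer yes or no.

reject H₀: no

Exact binomial: n=20, k=3, p₀=1/3=0.3333
P(X≥3) from Σ C(n,i)·p₀^i·(1−p₀)^(n−i)
p-value (one-sided, H₁ greater) = 0.98241
At α=0.05: p ≥ α → fail to reject H₀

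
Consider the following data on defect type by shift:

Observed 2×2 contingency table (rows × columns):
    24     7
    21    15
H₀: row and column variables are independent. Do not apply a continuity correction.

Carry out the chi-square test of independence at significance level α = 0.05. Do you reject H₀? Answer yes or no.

Row totals [31, 36], col totals [45, 22], n=67
χ² = (24−20.82)²/20.82 + (7−10.18)²/10.18 + (21−24.18)²/24.18 + (15−11.82)²/11.82 = 2.7513
df = 1
p-value (upper-tail) = 0.09718
At α=0.05: p ≥ α → fail to reject H₀

reject H₀: no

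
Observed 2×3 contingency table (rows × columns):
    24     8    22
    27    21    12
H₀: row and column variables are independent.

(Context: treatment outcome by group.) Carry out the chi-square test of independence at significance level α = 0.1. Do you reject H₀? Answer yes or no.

reject H₀: yes

Row totals [54, 60], col totals [51, 29, 34], n=114
χ² = (24−24.16)²/24.16 + (8−13.74)²/13.74 + (22−16.11)²/16.11 + (27−26.84)²/26.84 + (21−15.26)²/15.26 + (12−17.89)²/17.89 = 8.6534
df = 2
p-value (upper-tail) = 0.01321
At α=0.1: p < α → reject H₀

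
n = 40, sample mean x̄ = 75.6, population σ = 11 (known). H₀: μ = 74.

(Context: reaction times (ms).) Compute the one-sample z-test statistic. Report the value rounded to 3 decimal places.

test statistic = 0.920

SE = σ/√n = 11/√40 = 1.7393
z = (x̄−μ₀)/SE = (75.6−74)/1.7393 = 0.9199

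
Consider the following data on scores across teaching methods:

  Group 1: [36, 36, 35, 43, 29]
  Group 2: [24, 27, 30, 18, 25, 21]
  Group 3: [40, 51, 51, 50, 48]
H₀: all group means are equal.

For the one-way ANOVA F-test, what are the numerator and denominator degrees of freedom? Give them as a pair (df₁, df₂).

k = 3 groups, N = 16 total
df = (k−1, N−k) = (3−1, 16−3) = (2, 13)

degrees of freedom = [2, 13]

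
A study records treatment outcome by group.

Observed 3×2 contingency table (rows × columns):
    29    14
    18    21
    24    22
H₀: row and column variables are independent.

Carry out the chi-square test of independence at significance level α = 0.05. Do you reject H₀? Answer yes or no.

reject H₀: no

Row totals [43, 39, 46], col totals [71, 57], n=128
χ² = (29−23.85)²/23.85 + (14−19.15)²/19.15 + (18−21.63)²/21.63 + (21−17.37)²/17.37 + (24−25.52)²/25.52 + (22−20.48)²/20.48 = 4.0677
df = 2
p-value (upper-tail) = 0.13083
At α=0.05: p ≥ α → fail to reject H₀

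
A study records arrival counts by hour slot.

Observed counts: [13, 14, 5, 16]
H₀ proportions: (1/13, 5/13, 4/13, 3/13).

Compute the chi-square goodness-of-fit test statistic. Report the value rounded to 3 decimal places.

n = 48; E_i = n·p_i = [3.69, 18.46, 14.77, 11.08]
χ² = (13−3.69)²/3.69 + (14−18.46)²/18.46 + (5−14.77)²/14.77 + (16−11.08)²/11.08 = 33.1913
df = 3

test statistic = 33.191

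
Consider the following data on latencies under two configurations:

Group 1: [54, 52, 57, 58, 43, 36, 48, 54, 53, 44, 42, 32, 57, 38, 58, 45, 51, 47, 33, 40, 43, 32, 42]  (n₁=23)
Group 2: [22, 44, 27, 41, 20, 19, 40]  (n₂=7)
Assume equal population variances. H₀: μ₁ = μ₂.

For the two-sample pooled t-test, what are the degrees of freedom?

degrees of freedom = 28

df = n₁ + n₂ − 2 = 23 + 7 − 2 = 28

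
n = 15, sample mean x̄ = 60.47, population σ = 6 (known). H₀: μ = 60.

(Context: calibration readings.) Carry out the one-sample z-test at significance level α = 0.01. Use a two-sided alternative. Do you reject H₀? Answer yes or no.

SE = σ/√n = 6/√15 = 1.5492
z = (x̄−μ₀)/SE = (60.47−60)/1.5492 = 0.3034
p-value (two-sided) = 0.76160
At α=0.01: p ≥ α → fail to reject H₀

reject H₀: no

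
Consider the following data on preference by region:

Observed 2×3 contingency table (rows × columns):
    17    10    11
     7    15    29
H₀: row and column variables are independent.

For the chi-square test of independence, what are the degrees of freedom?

degrees of freedom = 2

df = (r−1)(c−1) = (2−1)·(3−1) = 2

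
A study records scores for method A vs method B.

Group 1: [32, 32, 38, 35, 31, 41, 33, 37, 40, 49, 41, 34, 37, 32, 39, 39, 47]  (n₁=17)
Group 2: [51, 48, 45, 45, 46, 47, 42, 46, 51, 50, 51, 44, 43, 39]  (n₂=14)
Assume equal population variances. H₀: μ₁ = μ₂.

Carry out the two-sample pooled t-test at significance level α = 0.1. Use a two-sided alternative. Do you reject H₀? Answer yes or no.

x̄₁=37.471, s₁=5.186, n₁=17
x̄₂=46.286, s₂=3.667, n₂=14
s_p² = [16·5.186² + 13·3.667²]/29 = 20.8653
SE = √(s_p²·(1/17+1/14)) = 1.6486
t = (37.471−46.286)/1.6486 = -5.3472
df = 29
p-value (two-sided) = 0.00001
At α=0.1: p < α → reject H₀

reject H₀: yes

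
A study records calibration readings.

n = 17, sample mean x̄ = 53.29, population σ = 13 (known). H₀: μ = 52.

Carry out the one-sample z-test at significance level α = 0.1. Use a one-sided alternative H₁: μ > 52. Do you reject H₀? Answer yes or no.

SE = σ/√n = 13/√17 = 3.1530
z = (x̄−μ₀)/SE = (53.29−52)/3.1530 = 0.4091
p-value (one-sided, H₁ greater) = 0.34122
At α=0.1: p ≥ α → fail to reject H₀

reject H₀: no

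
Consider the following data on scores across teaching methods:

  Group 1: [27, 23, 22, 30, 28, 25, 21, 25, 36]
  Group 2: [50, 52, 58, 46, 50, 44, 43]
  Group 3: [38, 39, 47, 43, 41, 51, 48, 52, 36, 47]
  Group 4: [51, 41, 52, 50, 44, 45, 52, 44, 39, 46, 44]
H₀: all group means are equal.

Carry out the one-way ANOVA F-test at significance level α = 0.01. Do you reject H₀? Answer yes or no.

reject H₀: yes

Group means [26.33, 49.00, 44.20, 46.18], grand mean 41.351
SSB = Σnᵢ(x̄ᵢ−x̄)² = 2777.196; SSW = ΣΣ(x−x̄ᵢ)² = 815.236
MSB = 2777.196/3 = 925.7320; MSW = 815.236/33 = 24.7041
F = MSB/MSW = 37.4728
df = (3, 33)
p-value (upper-tail) = 0.00000
At α=0.01: p < α → reject H₀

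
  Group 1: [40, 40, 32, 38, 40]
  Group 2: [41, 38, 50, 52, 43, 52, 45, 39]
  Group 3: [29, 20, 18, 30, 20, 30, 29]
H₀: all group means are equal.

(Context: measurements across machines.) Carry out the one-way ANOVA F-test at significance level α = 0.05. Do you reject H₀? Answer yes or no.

reject H₀: yes

Group means [38.00, 45.00, 25.14], grand mean 36.300
SSB = Σnᵢ(x̄ᵢ−x̄)² = 1491.343; SSW = ΣΣ(x−x̄ᵢ)² = 456.857
MSB = 1491.343/2 = 745.6714; MSW = 456.857/17 = 26.8739
F = MSB/MSW = 27.7470
df = (2, 17)
p-value (upper-tail) = 0.00000
At α=0.05: p < α → reject H₀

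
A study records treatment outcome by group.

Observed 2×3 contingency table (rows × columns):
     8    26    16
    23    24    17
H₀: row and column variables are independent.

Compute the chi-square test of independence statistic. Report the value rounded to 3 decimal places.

Row totals [50, 64], col totals [31, 50, 33], n=114
χ² = (8−13.60)²/13.60 + (26−21.93)²/21.93 + (16−14.47)²/14.47 + (23−17.40)²/17.40 + (24−28.07)²/28.07 + (17−18.53)²/18.53 = 5.7356
df = 2

test statistic = 5.736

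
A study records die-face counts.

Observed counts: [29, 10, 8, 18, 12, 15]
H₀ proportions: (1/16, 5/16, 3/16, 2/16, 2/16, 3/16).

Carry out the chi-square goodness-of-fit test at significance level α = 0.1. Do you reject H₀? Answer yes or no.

reject H₀: yes

n = 92; E_i = n·p_i = [5.75, 28.75, 17.25, 11.50, 11.50, 17.25]
χ² = (29−5.75)²/5.75 + (10−28.75)²/28.75 + (8−17.25)²/17.25 + (18−11.50)²/11.50 + (12−11.50)²/11.50 + (15−17.25)²/17.25 = 115.1884
df = 5
p-value (upper-tail) = 0.00000
At α=0.1: p < α → reject H₀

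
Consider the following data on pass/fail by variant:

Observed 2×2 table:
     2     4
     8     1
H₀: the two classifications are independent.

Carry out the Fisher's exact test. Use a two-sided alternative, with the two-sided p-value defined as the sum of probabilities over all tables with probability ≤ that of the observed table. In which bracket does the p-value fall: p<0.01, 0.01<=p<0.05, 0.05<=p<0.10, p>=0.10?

Margins: r₁=6, r₂=9, c₁=10, c₂=5, n=15
p_obs = C(6,2)·C(9,8)/C(15,10); sum pmf over tables with pmf ≤ p_obs
p-value (two-sided) = 0.08891
→ bracket: 0.05<=p<0.10

p-value bracket: 0.05<=p<0.10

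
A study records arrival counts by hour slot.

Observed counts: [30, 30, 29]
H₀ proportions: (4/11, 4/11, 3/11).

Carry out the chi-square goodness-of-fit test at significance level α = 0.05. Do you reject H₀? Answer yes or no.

reject H₀: no

n = 89; E_i = n·p_i = [32.36, 32.36, 24.27]
χ² = (30−32.36)²/32.36 + (30−32.36)²/32.36 + (29−24.27)²/24.27 = 1.2659
df = 2
p-value (upper-tail) = 0.53102
At α=0.05: p ≥ α → fail to reject H₀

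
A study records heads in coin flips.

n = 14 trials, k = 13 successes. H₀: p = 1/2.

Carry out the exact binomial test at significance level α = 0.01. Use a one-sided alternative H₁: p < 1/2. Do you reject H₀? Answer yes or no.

reject H₀: no

Exact binomial: n=14, k=13, p₀=1/2=0.5000
P(X≤13) from Σ C(n,i)·p₀^i·(1−p₀)^(n−i)
p-value (one-sided, H₁ less) = 0.99994
At α=0.01: p ≥ α → fail to reject H₀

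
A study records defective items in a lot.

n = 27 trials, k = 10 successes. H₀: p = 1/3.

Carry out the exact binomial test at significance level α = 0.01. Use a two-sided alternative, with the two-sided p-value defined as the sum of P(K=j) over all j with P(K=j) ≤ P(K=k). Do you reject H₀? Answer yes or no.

Exact binomial: n=27, k=10, p₀=1/3=0.3333
P(X=j) = C(n,j)·p₀^j·(1−p₀)^(n−j); p = Σ P(X=j) over j with P(X=j) ≤ P(X=10)
p-value (two-sided) = 0.68624
At α=0.01: p ≥ α → fail to reject H₀

reject H₀: no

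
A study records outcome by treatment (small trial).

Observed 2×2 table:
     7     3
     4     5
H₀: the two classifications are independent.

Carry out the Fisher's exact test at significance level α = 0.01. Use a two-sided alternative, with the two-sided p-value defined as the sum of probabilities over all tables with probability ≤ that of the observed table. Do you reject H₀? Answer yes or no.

Margins: r₁=10, r₂=9, c₁=11, c₂=8, n=19
p_obs = C(10,7)·C(9,4)/C(19,11); sum pmf over tables with pmf ≤ p_obs
p-value (two-sided) = 0.36985
At α=0.01: p ≥ α → fail to reject H₀

reject H₀: no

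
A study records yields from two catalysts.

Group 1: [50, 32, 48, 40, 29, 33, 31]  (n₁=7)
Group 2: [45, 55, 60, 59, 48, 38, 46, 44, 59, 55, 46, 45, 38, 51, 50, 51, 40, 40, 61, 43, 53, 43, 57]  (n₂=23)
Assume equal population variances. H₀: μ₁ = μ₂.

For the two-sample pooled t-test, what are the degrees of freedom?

degrees of freedom = 28

df = n₁ + n₂ − 2 = 7 + 23 − 2 = 28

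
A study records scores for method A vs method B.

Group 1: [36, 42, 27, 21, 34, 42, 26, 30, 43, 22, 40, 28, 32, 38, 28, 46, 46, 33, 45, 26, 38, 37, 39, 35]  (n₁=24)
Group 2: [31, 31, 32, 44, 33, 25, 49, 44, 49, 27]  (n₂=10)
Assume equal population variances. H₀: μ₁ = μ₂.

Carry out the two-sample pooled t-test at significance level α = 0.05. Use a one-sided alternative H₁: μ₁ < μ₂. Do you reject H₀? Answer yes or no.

x̄₁=34.750, s₁=7.502, n₁=24
x̄₂=36.500, s₂=9.071, n₂=10
s_p² = [23·7.502² + 9·9.071²]/32 = 63.5937
SE = √(s_p²·(1/24+1/10)) = 3.0015
t = (34.750−36.500)/3.0015 = -0.5830
df = 32
p-value (one-sided, H₁ less) = 0.28198
At α=0.05: p ≥ α → fail to reject H₀

reject H₀: no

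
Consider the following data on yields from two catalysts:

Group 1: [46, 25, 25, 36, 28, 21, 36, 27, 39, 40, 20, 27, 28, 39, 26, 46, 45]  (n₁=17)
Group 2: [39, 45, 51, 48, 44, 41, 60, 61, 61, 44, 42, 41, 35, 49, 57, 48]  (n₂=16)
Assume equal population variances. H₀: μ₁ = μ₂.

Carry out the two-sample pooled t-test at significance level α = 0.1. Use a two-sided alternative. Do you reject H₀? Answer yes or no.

x̄₁=32.588, s₁=8.768, n₁=17
x̄₂=47.875, s₂=8.156, n₂=16
s_p² = [16·8.768² + 15·8.156²]/31 = 71.8667
SE = √(s_p²·(1/17+1/16)) = 2.9528
t = (32.588−47.875)/2.9528 = -5.1770
df = 31
p-value (two-sided) = 0.00001
At α=0.1: p < α → reject H₀

reject H₀: yes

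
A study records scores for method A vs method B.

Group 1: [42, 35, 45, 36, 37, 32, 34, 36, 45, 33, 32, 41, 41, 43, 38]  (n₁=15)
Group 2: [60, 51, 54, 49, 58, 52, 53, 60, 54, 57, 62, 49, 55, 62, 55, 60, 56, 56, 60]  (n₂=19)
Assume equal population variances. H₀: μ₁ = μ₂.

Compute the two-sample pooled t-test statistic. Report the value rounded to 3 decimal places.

x̄₁=38.000, s₁=4.536, n₁=15
x̄₂=55.947, s₂=4.075, n₂=19
s_p² = [14·4.536² + 18·4.075²]/32 = 18.3421
SE = √(s_p²·(1/15+1/19)) = 1.4793
t = (38.000−55.947)/1.4793 = -12.1327
df = 32

test statistic = -12.133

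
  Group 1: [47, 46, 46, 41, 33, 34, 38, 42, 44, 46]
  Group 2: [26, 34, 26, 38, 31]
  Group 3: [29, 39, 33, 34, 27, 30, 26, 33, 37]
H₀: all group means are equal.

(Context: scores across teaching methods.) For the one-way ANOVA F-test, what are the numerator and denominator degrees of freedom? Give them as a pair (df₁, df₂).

degrees of freedom = [2, 21]

k = 3 groups, N = 24 total
df = (k−1, N−k) = (3−1, 24−3) = (2, 21)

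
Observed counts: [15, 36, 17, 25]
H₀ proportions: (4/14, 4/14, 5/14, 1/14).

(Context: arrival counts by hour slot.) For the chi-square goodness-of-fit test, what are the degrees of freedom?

df = k − 1 = 4 − 1 = 3

degrees of freedom = 3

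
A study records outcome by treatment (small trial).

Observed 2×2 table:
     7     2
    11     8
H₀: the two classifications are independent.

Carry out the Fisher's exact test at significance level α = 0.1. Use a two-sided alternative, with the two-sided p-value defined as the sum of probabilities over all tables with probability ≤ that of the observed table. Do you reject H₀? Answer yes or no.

reject H₀: no

Margins: r₁=9, r₂=19, c₁=18, c₂=10, n=28
p_obs = C(9,7)·C(19,11)/C(28,18); sum pmf over tables with pmf ≤ p_obs
p-value (two-sided) = 0.41697
At α=0.1: p ≥ α → fail to reject H₀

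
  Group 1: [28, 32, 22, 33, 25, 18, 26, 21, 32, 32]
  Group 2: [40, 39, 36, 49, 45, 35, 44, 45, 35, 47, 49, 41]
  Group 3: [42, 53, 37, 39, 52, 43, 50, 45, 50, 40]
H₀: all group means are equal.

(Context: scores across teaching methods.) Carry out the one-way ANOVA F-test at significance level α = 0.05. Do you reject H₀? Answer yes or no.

reject H₀: yes

Group means [26.90, 42.08, 45.10], grand mean 38.281
SSB = Σnᵢ(x̄ᵢ−x̄)² = 1933.752; SSW = ΣΣ(x−x̄ᵢ)² = 852.717
MSB = 1933.752/2 = 966.8760; MSW = 852.717/29 = 29.4040
F = MSB/MSW = 32.8824
df = (2, 29)
p-value (upper-tail) = 0.00000
At α=0.05: p < α → reject H₀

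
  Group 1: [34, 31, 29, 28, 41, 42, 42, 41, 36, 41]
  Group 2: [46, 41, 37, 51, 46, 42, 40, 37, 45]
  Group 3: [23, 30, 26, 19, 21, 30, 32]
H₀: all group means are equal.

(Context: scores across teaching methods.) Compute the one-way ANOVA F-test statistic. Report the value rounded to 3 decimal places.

test statistic = 21.438

Group means [36.50, 42.78, 25.86], grand mean 35.808
SSB = Σnᵢ(x̄ᵢ−x̄)² = 1135.126; SSW = ΣΣ(x−x̄ᵢ)² = 608.913
MSB = 1135.126/2 = 567.5629; MSW = 608.913/23 = 26.4745
F = MSB/MSW = 21.4381
df = (2, 23)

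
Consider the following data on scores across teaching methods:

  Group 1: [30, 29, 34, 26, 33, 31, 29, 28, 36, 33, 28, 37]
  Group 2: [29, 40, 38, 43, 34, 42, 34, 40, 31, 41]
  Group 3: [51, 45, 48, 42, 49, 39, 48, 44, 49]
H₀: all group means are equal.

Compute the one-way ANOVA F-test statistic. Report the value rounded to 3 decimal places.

Group means [31.17, 37.20, 46.11], grand mean 37.452
SSB = Σnᵢ(x̄ᵢ−x̄)² = 1149.522; SSW = ΣΣ(x−x̄ᵢ)² = 464.156
MSB = 1149.522/2 = 574.7609; MSW = 464.156/28 = 16.5770
F = MSB/MSW = 34.6722
df = (2, 28)

test statistic = 34.672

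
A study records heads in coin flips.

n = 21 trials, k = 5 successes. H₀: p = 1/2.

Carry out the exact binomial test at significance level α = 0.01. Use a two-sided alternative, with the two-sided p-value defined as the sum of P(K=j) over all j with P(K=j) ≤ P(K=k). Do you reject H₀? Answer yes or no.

Exact binomial: n=21, k=5, p₀=1/2=0.5000
P(X=j) = C(n,j)·p₀^j·(1−p₀)^(n−j); p = Σ P(X=j) over j with P(X=j) ≤ P(X=5)
p-value (two-sided) = 0.02660
At α=0.01: p ≥ α → fail to reject H₀

reject H₀: no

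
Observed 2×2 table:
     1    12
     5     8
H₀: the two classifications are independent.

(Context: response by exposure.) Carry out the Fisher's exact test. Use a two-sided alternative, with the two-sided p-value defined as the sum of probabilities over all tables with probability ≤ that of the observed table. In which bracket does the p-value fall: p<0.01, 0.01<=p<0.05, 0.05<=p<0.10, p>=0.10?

Margins: r₁=13, r₂=13, c₁=6, c₂=20, n=26
p_obs = C(13,1)·C(13,5)/C(26,6); sum pmf over tables with pmf ≤ p_obs
p-value (two-sided) = 0.16025
→ bracket: p>=0.10

p-value bracket: p>=0.10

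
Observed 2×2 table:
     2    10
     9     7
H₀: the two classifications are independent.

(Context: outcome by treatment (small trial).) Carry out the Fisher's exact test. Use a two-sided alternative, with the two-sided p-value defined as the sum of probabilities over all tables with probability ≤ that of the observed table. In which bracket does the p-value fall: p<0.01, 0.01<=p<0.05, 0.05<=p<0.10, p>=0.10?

p-value bracket: 0.05<=p<0.10

Margins: r₁=12, r₂=16, c₁=11, c₂=17, n=28
p_obs = C(12,2)·C(16,9)/C(28,11); sum pmf over tables with pmf ≤ p_obs
p-value (two-sided) = 0.05403
→ bracket: 0.05<=p<0.10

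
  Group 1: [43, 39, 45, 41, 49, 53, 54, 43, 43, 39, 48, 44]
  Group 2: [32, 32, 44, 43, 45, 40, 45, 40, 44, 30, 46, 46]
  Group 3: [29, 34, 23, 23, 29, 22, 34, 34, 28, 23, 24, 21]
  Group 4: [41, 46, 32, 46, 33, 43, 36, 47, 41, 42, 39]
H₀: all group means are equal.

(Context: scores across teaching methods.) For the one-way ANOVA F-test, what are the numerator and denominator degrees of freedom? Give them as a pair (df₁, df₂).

degrees of freedom = [3, 43]

k = 4 groups, N = 47 total
df = (k−1, N−k) = (4−1, 47−4) = (3, 43)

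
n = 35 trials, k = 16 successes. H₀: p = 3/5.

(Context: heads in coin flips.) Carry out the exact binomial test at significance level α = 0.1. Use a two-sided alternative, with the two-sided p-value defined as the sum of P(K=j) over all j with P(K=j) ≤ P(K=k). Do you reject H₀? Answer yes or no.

reject H₀: yes

Exact binomial: n=35, k=16, p₀=3/5=0.6000
P(X=j) = C(n,j)·p₀^j·(1−p₀)^(n−j); p = Σ P(X=j) over j with P(X=j) ≤ P(X=16)
p-value (two-sided) = 0.08749
At α=0.1: p < α → reject H₀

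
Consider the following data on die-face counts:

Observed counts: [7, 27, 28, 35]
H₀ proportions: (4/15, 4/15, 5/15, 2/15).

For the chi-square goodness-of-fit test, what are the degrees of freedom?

degrees of freedom = 3

df = k − 1 = 4 − 1 = 3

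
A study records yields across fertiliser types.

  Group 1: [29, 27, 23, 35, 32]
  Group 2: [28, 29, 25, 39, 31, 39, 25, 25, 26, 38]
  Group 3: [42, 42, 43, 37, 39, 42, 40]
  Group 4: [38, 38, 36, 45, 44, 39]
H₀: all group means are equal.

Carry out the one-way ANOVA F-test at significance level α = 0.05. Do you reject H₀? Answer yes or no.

reject H₀: yes

Group means [29.20, 30.50, 40.71, 40.00], grand mean 34.857
SSB = Σnᵢ(x̄ᵢ−x̄)² = 748.700; SSW = ΣΣ(x−x̄ᵢ)² = 498.729
MSB = 748.700/3 = 249.5667; MSW = 498.729/24 = 20.7804
F = MSB/MSW = 12.0097
df = (3, 24)
p-value (upper-tail) = 0.00005
At α=0.05: p < α → reject H₀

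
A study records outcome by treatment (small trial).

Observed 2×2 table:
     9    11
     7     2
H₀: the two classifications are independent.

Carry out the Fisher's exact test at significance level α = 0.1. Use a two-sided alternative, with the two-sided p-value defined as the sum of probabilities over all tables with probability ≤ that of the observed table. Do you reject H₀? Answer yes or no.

Margins: r₁=20, r₂=9, c₁=16, c₂=13, n=29
p_obs = C(20,9)·C(9,7)/C(29,16); sum pmf over tables with pmf ≤ p_obs
p-value (two-sided) = 0.12964
At α=0.1: p ≥ α → fail to reject H₀

reject H₀: no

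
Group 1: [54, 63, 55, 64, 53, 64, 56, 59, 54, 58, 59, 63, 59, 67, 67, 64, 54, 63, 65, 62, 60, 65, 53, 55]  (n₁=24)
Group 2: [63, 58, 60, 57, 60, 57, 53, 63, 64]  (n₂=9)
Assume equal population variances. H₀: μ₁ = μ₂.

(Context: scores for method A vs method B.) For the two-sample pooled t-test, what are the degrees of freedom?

df = n₁ + n₂ − 2 = 24 + 9 − 2 = 31

degrees of freedom = 31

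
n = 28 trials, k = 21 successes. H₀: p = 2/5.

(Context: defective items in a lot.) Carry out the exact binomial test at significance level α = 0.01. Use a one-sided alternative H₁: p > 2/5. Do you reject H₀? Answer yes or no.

Exact binomial: n=28, k=21, p₀=2/5=0.4000
P(X≥21) from Σ C(n,i)·p₀^i·(1−p₀)^(n−i)
p-value (one-sided, H₁ greater) = 0.00018
At α=0.01: p < α → reject H₀

reject H₀: yes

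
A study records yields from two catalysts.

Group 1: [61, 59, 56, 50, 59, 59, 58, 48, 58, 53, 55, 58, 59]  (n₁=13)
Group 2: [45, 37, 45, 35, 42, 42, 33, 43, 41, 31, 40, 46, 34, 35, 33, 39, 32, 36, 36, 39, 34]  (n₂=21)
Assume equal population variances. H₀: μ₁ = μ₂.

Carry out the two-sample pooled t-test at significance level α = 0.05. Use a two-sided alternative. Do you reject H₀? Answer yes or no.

x̄₁=56.385, s₁=3.885, n₁=13
x̄₂=38.000, s₂=4.626, n₂=21
s_p² = [12·3.885² + 20·4.626²]/32 = 19.0337
SE = √(s_p²·(1/13+1/21)) = 1.5396
t = (56.385−38.000)/1.5396 = 11.9409
df = 32
p-value (two-sided) = 0.00000
At α=0.05: p < α → reject H₀

reject H₀: yes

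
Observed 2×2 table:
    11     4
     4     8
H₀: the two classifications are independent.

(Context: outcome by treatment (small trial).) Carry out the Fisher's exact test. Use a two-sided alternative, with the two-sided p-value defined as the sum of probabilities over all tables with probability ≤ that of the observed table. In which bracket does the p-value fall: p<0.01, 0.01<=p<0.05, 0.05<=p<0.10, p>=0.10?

Margins: r₁=15, r₂=12, c₁=15, c₂=12, n=27
p_obs = C(15,11)·C(12,4)/C(27,15); sum pmf over tables with pmf ≤ p_obs
p-value (two-sided) = 0.05740
→ bracket: 0.05<=p<0.10

p-value bracket: 0.05<=p<0.10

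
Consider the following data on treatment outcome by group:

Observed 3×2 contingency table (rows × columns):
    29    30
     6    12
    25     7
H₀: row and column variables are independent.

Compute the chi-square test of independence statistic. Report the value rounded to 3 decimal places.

Row totals [59, 18, 32], col totals [60, 49], n=109
χ² = (29−32.48)²/32.48 + (30−26.52)²/26.52 + (6−9.91)²/9.91 + (12−8.09)²/8.09 + (25−17.61)²/17.61 + (7−14.39)²/14.39 = 11.1454
df = 2

test statistic = 11.145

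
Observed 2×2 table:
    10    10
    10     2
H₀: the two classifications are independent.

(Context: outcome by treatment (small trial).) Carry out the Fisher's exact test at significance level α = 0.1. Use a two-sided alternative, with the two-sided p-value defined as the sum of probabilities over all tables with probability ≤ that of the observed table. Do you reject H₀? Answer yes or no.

Margins: r₁=20, r₂=12, c₁=20, c₂=12, n=32
p_obs = C(20,10)·C(12,10)/C(32,20); sum pmf over tables with pmf ≤ p_obs
p-value (two-sided) = 0.07528
At α=0.1: p < α → reject H₀

reject H₀: yes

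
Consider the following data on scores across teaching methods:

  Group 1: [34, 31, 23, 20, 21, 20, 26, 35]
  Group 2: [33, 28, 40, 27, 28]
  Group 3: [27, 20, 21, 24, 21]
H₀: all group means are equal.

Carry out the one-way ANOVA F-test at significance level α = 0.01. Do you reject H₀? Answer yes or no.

Group means [26.25, 31.20, 22.60], grand mean 26.611
SSB = Σnᵢ(x̄ᵢ−x̄)² = 186.778; SSW = ΣΣ(x−x̄ᵢ)² = 427.500
MSB = 186.778/2 = 93.3889; MSW = 427.500/15 = 28.5000
F = MSB/MSW = 3.2768
df = (2, 15)
p-value (upper-tail) = 0.06596
At α=0.01: p ≥ α → fail to reject H₀

reject H₀: no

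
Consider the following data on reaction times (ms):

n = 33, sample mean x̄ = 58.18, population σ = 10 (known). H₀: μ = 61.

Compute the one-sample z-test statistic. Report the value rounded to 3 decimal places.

test statistic = -1.620

SE = σ/√n = 10/√33 = 1.7408
z = (x̄−μ₀)/SE = (58.18−61)/1.7408 = -1.6200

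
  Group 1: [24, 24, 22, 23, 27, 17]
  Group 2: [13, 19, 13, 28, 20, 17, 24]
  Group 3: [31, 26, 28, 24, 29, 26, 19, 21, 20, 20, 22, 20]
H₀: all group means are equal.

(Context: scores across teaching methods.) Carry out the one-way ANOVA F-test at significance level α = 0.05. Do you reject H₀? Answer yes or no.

reject H₀: no

Group means [22.83, 19.14, 23.83], grand mean 22.280
SSB = Σnᵢ(x̄ᵢ−x̄)² = 99.683; SSW = ΣΣ(x−x̄ᵢ)² = 421.357
MSB = 99.683/2 = 49.8414; MSW = 421.357/22 = 19.1526
F = MSB/MSW = 2.6023
df = (2, 22)
p-value (upper-tail) = 0.09673
At α=0.05: p ≥ α → fail to reject H₀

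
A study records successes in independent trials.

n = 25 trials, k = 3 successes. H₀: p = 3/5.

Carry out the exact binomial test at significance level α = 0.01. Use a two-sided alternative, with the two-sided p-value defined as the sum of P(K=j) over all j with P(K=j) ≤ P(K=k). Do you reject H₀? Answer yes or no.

Exact binomial: n=25, k=3, p₀=3/5=0.6000
P(X=j) = C(n,j)·p₀^j·(1−p₀)^(n−j); p = Σ P(X=j) over j with P(X=j) ≤ P(X=3)
p-value (two-sided) = 0.00000
At α=0.01: p < α → reject H₀

reject H₀: yes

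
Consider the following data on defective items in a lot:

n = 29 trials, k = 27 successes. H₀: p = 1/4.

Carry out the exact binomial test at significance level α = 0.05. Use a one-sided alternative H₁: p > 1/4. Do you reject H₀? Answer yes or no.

Exact binomial: n=29, k=27, p₀=1/4=0.2500
P(X≥27) from Σ C(n,i)·p₀^i·(1−p₀)^(n−i)
p-value (one-sided, H₁ greater) = 0.00000
At α=0.05: p < α → reject H₀

reject H₀: yes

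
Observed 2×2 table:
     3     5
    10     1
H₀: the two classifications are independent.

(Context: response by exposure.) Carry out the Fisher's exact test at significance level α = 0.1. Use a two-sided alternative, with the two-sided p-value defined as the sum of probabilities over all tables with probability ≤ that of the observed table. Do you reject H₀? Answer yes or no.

Margins: r₁=8, r₂=11, c₁=13, c₂=6, n=19
p_obs = C(8,3)·C(11,10)/C(19,13); sum pmf over tables with pmf ≤ p_obs
p-value (two-sided) = 0.04076
At α=0.1: p < α → reject H₀

reject H₀: yes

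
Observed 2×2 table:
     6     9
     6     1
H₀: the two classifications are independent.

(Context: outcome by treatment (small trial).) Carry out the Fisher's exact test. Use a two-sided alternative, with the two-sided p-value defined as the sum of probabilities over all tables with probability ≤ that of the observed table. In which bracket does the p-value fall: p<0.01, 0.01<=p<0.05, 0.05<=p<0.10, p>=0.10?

p-value bracket: 0.05<=p<0.10

Margins: r₁=15, r₂=7, c₁=12, c₂=10, n=22
p_obs = C(15,6)·C(7,6)/C(22,12); sum pmf over tables with pmf ≤ p_obs
p-value (two-sided) = 0.07430
→ bracket: 0.05<=p<0.10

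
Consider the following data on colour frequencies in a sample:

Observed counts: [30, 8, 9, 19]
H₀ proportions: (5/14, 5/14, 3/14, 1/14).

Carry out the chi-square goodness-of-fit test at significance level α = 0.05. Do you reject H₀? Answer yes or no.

n = 66; E_i = n·p_i = [23.57, 23.57, 14.14, 4.71]
χ² = (30−23.57)²/23.57 + (8−23.57)²/23.57 + (9−14.14)²/14.14 + (19−4.71)²/4.71 = 57.2000
df = 3
p-value (upper-tail) = 0.00000
At α=0.05: p < α → reject H₀

reject H₀: yes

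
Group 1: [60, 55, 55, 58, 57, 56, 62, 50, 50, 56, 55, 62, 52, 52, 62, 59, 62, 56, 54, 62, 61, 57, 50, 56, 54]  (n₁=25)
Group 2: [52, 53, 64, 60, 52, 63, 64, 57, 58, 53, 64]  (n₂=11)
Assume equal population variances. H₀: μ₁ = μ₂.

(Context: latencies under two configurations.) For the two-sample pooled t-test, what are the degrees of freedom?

df = n₁ + n₂ − 2 = 25 + 11 − 2 = 34

degrees of freedom = 34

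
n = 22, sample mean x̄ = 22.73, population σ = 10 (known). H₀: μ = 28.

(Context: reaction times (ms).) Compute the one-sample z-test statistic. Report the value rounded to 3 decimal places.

test statistic = -2.472

SE = σ/√n = 10/√22 = 2.1320
z = (x̄−μ₀)/SE = (22.73−28)/2.1320 = -2.4718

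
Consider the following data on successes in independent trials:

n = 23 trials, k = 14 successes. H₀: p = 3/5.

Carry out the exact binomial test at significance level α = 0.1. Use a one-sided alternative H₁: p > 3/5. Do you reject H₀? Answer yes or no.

Exact binomial: n=23, k=14, p₀=3/5=0.6000
P(X≥14) from Σ C(n,i)·p₀^i·(1−p₀)^(n−i)
p-value (one-sided, H₁ greater) = 0.55623
At α=0.1: p ≥ α → fail to reject H₀

reject H₀: no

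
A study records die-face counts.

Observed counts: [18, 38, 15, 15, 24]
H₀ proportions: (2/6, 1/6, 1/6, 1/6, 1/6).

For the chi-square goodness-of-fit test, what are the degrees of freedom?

df = k − 1 = 5 − 1 = 4

degrees of freedom = 4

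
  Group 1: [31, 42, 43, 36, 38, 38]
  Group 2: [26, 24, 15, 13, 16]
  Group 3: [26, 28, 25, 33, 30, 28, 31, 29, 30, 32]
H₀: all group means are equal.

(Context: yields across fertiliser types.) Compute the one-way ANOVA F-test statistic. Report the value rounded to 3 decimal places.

Group means [38.00, 18.80, 29.20], grand mean 29.238
SSB = Σnᵢ(x̄ᵢ−x̄)² = 1005.410; SSW = ΣΣ(x−x̄ᵢ)² = 286.400
MSB = 1005.410/2 = 502.7048; MSW = 286.400/18 = 15.9111
F = MSB/MSW = 31.5946
df = (2, 18)

test statistic = 31.595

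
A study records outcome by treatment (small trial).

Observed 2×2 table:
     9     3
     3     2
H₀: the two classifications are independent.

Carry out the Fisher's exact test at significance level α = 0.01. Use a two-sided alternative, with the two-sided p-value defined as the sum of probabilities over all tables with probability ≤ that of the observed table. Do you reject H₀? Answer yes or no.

reject H₀: no

Margins: r₁=12, r₂=5, c₁=12, c₂=5, n=17
p_obs = C(12,9)·C(5,3)/C(17,12); sum pmf over tables with pmf ≤ p_obs
p-value (two-sided) = 0.60003
At α=0.01: p ≥ α → fail to reject H₀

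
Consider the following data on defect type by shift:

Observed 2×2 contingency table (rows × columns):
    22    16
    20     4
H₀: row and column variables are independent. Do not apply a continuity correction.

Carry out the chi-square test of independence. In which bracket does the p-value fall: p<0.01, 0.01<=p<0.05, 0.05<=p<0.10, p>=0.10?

Row totals [38, 24], col totals [42, 20], n=62
χ² = (22−25.74)²/25.74 + (16−12.26)²/12.26 + (20−16.26)²/16.26 + (4−7.74)²/7.74 = 4.3561
df = 1
p-value (upper-tail) = 0.03688
→ bracket: 0.01<=p<0.05

p-value bracket: 0.01<=p<0.05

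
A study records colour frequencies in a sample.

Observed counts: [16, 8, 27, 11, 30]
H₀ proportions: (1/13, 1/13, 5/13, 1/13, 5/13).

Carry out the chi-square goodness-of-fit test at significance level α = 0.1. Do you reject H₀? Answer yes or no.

n = 92; E_i = n·p_i = [7.08, 7.08, 35.38, 7.08, 35.38]
χ² = (16−7.08)²/7.08 + (8−7.08)²/7.08 + (27−35.38)²/35.38 + (11−7.08)²/7.08 + (30−35.38)²/35.38 = 16.3522
df = 4
p-value (upper-tail) = 0.00258
At α=0.1: p < α → reject H₀

reject H₀: yes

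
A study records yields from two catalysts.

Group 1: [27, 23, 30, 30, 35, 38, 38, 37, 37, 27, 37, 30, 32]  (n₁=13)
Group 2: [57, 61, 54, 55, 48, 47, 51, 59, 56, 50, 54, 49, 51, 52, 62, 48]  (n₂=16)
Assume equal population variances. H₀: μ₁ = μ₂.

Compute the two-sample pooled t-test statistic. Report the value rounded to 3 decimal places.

test statistic = -11.667

x̄₁=32.385, s₁=4.976, n₁=13
x̄₂=53.375, s₂=4.689, n₂=16
s_p² = [12·4.976² + 15·4.689²]/27 = 23.2158
SE = √(s_p²·(1/13+1/16)) = 1.7991
t = (32.385−53.375)/1.7991 = -11.6671
df = 27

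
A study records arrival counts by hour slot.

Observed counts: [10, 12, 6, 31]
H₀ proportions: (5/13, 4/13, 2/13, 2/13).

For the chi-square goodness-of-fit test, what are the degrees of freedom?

degrees of freedom = 3

df = k − 1 = 4 − 1 = 3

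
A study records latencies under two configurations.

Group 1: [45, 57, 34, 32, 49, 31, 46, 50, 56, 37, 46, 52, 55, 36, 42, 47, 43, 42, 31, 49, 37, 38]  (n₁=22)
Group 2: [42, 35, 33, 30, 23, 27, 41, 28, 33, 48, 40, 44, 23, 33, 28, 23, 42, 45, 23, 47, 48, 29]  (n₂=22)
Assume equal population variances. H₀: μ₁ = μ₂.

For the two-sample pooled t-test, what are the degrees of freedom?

df = n₁ + n₂ − 2 = 22 + 22 − 2 = 42

degrees of freedom = 42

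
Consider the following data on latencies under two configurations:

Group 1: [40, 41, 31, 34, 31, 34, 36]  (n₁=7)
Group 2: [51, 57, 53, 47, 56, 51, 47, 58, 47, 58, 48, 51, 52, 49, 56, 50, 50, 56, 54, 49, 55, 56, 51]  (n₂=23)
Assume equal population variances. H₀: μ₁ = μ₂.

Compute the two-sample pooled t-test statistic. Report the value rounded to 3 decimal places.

x̄₁=35.286, s₁=3.988, n₁=7
x̄₂=52.261, s₂=3.658, n₂=23
s_p² = [6·3.988² + 22·3.658²]/28 = 13.9237
SE = √(s_p²·(1/7+1/23)) = 1.6107
t = (35.286−52.261)/1.6107 = -10.5387
df = 28

test statistic = -10.539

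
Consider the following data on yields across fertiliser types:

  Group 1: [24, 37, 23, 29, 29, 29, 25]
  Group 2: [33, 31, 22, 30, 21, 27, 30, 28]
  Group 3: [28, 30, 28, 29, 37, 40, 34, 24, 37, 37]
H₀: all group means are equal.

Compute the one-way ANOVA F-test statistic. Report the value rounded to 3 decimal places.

test statistic = 2.655

Group means [28.00, 27.75, 32.40], grand mean 29.680
SSB = Σnᵢ(x̄ᵢ−x̄)² = 123.540; SSW = ΣΣ(x−x̄ᵢ)² = 511.900
MSB = 123.540/2 = 61.7700; MSW = 511.900/22 = 23.2682
F = MSB/MSW = 2.6547
df = (2, 22)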